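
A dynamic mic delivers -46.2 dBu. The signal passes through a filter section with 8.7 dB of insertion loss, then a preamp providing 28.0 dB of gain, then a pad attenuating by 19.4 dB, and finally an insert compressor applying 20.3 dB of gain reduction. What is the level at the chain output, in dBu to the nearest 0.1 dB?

-66.6 dBu

Gain stages sum in dB:
-46.2 − 8.7 + 28.0 − 19.4 − 20.3 = -66.6 dBu.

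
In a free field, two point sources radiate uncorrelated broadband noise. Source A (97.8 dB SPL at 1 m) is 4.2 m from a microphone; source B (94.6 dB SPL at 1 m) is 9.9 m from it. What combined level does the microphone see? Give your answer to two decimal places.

At the listener: L_A = 97.8 − 20·log₁₀(4.2) = 85.335 dB; L_B = 94.6 − 20·log₁₀(9.9) = 74.687 dB.
Combined: 10·log₁₀(10^(85.335/10)+10^(74.687/10)) = 85.69 dB SPL.

85.69 dB SPL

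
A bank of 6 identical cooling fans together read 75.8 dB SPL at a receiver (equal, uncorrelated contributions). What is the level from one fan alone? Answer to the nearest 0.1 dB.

68.0 dB SPL

6 equal incoherent sources add 10·log₁₀(6) = 7.78 dB over one source.
L_one = 75.8 − 7.78 = 68.0 dB SPL.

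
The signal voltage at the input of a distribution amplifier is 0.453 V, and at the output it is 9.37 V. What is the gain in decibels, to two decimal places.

26.31 dB

For a voltage ratio, dB = 20·log₁₀(V₂/V₁).
20·log₁₀(9.37/0.453) = 20·log₁₀(20.68) = 26.31 dB.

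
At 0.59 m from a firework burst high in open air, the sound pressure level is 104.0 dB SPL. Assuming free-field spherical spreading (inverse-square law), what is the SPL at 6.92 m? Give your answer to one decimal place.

82.6 dB SPL

Free-field point source: level drops by 20·log₁₀ of the distance ratio.
ΔL = −20·log₁₀(6.92/0.59) = -21.39 dB, so L₂ = 104.0 + (-21.39) = 82.6 dB SPL.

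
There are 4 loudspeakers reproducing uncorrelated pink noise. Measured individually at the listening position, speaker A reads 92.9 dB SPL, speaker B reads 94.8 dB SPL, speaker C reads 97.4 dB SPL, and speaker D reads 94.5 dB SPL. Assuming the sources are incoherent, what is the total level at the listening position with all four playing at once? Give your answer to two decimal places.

Incoherent sources sum as intensities:
L_total = 10·log₁₀(10^(92.9/10) + 10^(94.8/10) + 10^(97.4/10) + 10^(94.5/10)) = 10·log₁₀(13284000000) = 101.23 dB SPL.

101.23 dB SPL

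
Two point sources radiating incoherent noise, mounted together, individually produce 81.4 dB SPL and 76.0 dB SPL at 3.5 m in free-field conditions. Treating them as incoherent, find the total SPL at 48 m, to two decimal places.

59.76 dB SPL

Combined at 3.5 m: 10·log₁₀(10^(81.4/10)+10^(76.0/10)) = 82.501 dB SPL.
Then apply −20·log₁₀(48/3.5) = -22.743 dB → 59.76 dB SPL.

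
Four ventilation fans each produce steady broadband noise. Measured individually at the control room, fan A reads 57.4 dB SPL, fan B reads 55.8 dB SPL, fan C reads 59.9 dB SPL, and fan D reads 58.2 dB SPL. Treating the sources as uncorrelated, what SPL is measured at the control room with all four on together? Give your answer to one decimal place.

64.1 dB SPL

Incoherent sources sum as intensities:
L_total = 10·log₁₀(10^(57.4/10) + 10^(55.8/10) + 10^(59.9/10) + 10^(58.2/10)) = 10·log₁₀(2568000) = 64.1 dB SPL.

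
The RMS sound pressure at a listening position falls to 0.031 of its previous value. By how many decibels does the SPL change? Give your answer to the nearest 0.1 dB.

Sound pressure is an amplitude quantity: ΔL = 20·log₁₀(p₂/p₁).
20·log₁₀(0.031) = -30.2 dB.

-30.2 dB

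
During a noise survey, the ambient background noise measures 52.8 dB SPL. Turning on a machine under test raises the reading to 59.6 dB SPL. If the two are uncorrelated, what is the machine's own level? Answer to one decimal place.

Remove the background by subtracting linear intensities:
L_src = 10·log₁₀(10^(59.6/10) − 10^(52.8/10)) = 10·log₁₀(721500) = 58.6 dB SPL.

58.6 dB SPL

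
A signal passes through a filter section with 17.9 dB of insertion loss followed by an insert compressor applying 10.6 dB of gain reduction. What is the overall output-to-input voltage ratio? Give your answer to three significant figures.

Net gain = (−17.9) + (−10.6) = -28.5 dB.
Voltage ratio = 10^(-28.5/20) = 0.0376.

0.0376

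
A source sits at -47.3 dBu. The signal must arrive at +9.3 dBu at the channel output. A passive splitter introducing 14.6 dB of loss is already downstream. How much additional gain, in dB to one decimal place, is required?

The required make-up gain is the shortfall in the dB sum.
G = +9.3 − (-47.3) + 14.6 = 71.2 dB.

71.2 dB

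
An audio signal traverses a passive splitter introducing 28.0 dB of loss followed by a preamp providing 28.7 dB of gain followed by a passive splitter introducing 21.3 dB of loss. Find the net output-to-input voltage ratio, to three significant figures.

Net gain = (−28.0) + 28.7 + (−21.3) = -20.6 dB.
Voltage ratio = 10^(-20.6/20) = 0.0933.

0.0933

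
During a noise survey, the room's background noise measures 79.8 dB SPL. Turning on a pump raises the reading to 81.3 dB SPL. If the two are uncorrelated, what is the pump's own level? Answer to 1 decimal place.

76.0 dB SPL

Background correction is a power subtraction:
L_src = 10·log₁₀(10^(81.3/10) − 10^(79.8/10)) = 10·log₁₀(39400000) = 76.0 dB SPL.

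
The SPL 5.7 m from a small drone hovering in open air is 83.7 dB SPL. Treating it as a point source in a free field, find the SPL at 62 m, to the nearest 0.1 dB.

63.0 dB SPL

For a point source in a free field, ΔL = −20·log₁₀(d₂/d₁).
ΔL = −20·log₁₀(62/5.7) = -20.73 dB, so L₂ = 83.7 + (-20.73) = 63.0 dB SPL.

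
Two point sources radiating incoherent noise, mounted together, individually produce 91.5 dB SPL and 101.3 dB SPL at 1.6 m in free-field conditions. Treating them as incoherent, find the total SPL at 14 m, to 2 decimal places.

Combined at 1.6 m: 10·log₁₀(10^(91.5/10)+10^(101.3/10)) = 101.732 dB SPL.
Then apply −20·log₁₀(14/1.6) = -18.840 dB → 82.89 dB SPL.

82.89 dB SPL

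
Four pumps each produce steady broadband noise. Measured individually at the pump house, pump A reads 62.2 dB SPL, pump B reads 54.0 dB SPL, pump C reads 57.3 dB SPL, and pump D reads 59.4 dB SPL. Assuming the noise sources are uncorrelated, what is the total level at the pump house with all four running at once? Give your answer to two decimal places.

65.21 dB SPL

Uncorrelated sources add in intensity (power), not in dB.
L_total = 10·log₁₀(10^(62.2/10) + 10^(54.0/10) + 10^(57.3/10) + 10^(59.4/10)) = 10·log₁₀(3319000) = 65.21 dB SPL.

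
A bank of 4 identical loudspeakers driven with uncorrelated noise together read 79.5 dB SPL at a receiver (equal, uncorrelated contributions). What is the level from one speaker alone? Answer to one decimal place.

4 equal incoherent sources add 10·log₁₀(4) = 6.02 dB over one source.
L_one = 79.5 − 6.02 = 73.5 dB SPL.

73.5 dB SPL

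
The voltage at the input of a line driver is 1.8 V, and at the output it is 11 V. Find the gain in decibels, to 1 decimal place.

15.7 dB

For a voltage ratio, dB = 20·log₁₀(V₂/V₁).
20·log₁₀(11/1.8) = 20·log₁₀(6.111) = 15.7 dB.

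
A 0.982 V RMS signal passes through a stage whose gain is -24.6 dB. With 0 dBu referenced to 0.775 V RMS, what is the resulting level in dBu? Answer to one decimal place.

-22.5 dBu

Input level: 20·log₁₀(0.982/0.775) = 2.06 dBu.
Output: 2.06 − 24.6 = -22.5 dBu.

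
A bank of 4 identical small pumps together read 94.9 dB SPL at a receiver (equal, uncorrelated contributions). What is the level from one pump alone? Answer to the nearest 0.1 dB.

88.9 dB SPL

4 equal incoherent sources add 10·log₁₀(4) = 6.02 dB over one source.
L_one = 94.9 − 6.02 = 88.9 dB SPL.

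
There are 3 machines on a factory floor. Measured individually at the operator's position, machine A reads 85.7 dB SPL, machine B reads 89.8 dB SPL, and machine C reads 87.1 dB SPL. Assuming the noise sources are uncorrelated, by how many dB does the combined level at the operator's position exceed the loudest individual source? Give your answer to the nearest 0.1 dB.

Incoherent sources sum as intensities:
L_total = 10·log₁₀(10^(85.7/10) + 10^(89.8/10) + 10^(87.1/10)) = 92.65 dB SPL.
Excess over the loudest (89.8 dB): 92.65 − 89.8 = 2.8 dB.

2.8 dB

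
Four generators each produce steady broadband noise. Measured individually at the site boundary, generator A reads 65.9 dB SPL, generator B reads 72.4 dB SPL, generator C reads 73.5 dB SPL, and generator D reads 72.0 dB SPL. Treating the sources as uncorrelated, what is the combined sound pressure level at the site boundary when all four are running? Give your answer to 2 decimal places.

77.75 dB SPL

Uncorrelated sources add in intensity (power), not in dB.
L_total = 10·log₁₀(10^(65.9/10) + 10^(72.4/10) + 10^(73.5/10) + 10^(72.0/10)) = 10·log₁₀(59500000) = 77.75 dB SPL.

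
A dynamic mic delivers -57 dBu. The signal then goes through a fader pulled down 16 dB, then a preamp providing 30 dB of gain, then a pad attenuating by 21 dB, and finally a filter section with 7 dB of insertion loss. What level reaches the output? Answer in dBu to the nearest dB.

Cascaded gains and losses add directly in dB.
-57 − 16 + 30 − 21 − 7 = -71 dBu.

-71 dBu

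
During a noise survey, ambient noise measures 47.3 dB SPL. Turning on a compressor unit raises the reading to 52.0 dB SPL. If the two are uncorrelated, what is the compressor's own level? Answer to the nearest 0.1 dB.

Remove the background by subtracting linear intensities:
L_src = 10·log₁₀(10^(52.0/10) − 10^(47.3/10)) = 10·log₁₀(104800) = 50.2 dB SPL.

50.2 dB SPL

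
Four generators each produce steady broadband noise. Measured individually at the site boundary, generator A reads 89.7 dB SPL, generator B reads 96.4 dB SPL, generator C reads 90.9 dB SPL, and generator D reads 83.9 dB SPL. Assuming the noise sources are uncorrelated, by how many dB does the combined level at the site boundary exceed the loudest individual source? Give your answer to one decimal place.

Uncorrelated sources add in intensity (power), not in dB.
L_total = 10·log₁₀(10^(89.7/10) + 10^(96.4/10) + 10^(90.9/10) + 10^(83.9/10)) = 98.31 dB SPL.
Excess over the loudest (96.4 dB): 98.31 − 96.4 = 1.9 dB.

1.9 dB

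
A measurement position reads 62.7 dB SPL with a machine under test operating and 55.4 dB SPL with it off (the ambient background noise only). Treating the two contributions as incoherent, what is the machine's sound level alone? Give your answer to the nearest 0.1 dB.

Subtract intensities: L_src = 10·log₁₀(10^(L_total/10) − 10^(L_bg/10)).
L_src = 10·log₁₀(10^(62.7/10) − 10^(55.4/10)) = 10·log₁₀(1515000) = 61.8 dB SPL.

61.8 dB SPL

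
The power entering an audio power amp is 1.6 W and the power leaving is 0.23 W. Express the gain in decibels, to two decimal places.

-8.42 dB

For a power ratio, dB = 10·log₁₀(P₂/P₁).
10·log₁₀(0.23/1.6) = 10·log₁₀(0.1437) = -8.42 dB.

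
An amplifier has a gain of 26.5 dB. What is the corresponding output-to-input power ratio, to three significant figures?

Power ratio = 10^(dB/10).
10^(26.5/10) = 10^(2.650) = 447.

447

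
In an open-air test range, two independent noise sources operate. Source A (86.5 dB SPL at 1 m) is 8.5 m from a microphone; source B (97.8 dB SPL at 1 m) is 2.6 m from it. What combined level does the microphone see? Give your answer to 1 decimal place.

89.5 dB SPL

At the listener: L_A = 86.5 − 20·log₁₀(8.5) = 67.91 dB; L_B = 97.8 − 20·log₁₀(2.6) = 89.50 dB.
Combined: 10·log₁₀(10^(67.91/10)+10^(89.50/10)) = 89.5 dB SPL.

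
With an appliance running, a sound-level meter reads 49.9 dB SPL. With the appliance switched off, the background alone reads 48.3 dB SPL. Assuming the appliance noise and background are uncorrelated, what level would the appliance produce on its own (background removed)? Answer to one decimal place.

Background correction is a power subtraction:
L_src = 10·log₁₀(10^(49.9/10) − 10^(48.3/10)) = 10·log₁₀(30120) = 44.8 dB SPL.

44.8 dB SPL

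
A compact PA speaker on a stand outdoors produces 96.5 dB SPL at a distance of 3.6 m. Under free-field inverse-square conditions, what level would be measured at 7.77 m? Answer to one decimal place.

89.8 dB SPL

Inverse-square spreading gives ΔL = −20·log₁₀(d₂/d₁).
ΔL = −20·log₁₀(7.77/3.6) = -6.68 dB, so L₂ = 96.5 + (-6.68) = 89.8 dB SPL.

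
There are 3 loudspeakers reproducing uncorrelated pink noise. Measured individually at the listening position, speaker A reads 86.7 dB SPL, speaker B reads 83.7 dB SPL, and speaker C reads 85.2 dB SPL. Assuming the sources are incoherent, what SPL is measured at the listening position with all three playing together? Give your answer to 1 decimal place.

90.1 dB SPL

Uncorrelated sources add in intensity (power), not in dB.
L_total = 10·log₁₀(10^(86.7/10) + 10^(83.7/10) + 10^(85.2/10)) = 10·log₁₀(1033000000) = 90.1 dB SPL.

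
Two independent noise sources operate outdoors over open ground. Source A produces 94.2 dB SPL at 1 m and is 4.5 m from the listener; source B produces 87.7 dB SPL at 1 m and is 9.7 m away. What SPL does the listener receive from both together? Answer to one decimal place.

At the listener: L_A = 94.2 − 20·log₁₀(4.5) = 81.14 dB; L_B = 87.7 − 20·log₁₀(9.7) = 67.96 dB.
Combined: 10·log₁₀(10^(81.14/10)+10^(67.96/10)) = 81.3 dB SPL.

81.3 dB SPL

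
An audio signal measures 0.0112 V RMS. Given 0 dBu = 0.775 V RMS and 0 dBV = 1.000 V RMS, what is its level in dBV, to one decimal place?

dBV = 20·log₁₀(V / 1.000 V).
20·log₁₀(0.0112/1.000) = -39.0 dBV.

-39.0 dBV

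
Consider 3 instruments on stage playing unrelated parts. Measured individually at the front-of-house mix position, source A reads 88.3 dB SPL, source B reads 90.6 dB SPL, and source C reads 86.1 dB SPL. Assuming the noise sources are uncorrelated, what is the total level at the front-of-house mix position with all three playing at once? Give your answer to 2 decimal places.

Add the sources as powers (linear), then convert back to dB:
L_total = 10·log₁₀(10^(88.3/10) + 10^(90.6/10) + 10^(86.1/10)) = 10·log₁₀(2232000000) = 93.49 dB SPL.

93.49 dB SPL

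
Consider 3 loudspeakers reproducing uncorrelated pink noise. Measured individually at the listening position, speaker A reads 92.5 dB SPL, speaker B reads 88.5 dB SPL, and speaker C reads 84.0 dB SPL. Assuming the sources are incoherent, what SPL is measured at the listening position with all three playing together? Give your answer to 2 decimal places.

Add the sources as powers (linear), then convert back to dB:
L_total = 10·log₁₀(10^(92.5/10) + 10^(88.5/10) + 10^(84.0/10)) = 10·log₁₀(2737000000) = 94.37 dB SPL.

94.37 dB SPL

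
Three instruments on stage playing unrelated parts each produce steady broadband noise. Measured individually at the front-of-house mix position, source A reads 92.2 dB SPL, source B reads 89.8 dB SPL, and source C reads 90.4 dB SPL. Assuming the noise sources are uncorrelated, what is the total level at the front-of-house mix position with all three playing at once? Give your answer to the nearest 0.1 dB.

95.7 dB SPL

Incoherent sources sum as intensities:
L_total = 10·log₁₀(10^(92.2/10) + 10^(89.8/10) + 10^(90.4/10)) = 10·log₁₀(3711000000) = 95.7 dB SPL.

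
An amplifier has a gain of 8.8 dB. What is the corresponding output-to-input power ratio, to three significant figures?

Power ratio = 10^(dB/10).
10^(8.8/10) = 10^(0.8800) = 7.59.

7.59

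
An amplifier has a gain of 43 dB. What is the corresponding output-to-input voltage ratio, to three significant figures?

Voltage ratio = 10^(dB/20).
10^(43/20) = 10^(2.150) = 141.

141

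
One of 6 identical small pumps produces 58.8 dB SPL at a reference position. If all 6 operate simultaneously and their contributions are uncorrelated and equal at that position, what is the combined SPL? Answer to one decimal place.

6 equal incoherent sources raise the level by 10·log₁₀(6) = 7.78 dB.
L_total = 58.8 + 7.78 = 66.6 dB SPL.

66.6 dB SPL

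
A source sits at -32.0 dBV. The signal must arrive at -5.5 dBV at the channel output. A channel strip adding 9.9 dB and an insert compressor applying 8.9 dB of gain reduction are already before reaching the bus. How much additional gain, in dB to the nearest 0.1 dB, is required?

25.5 dB

The required make-up gain is the shortfall in the dB sum.
G = -5.5 − (-32.0) − 9.9 + 8.9 = 25.5 dB.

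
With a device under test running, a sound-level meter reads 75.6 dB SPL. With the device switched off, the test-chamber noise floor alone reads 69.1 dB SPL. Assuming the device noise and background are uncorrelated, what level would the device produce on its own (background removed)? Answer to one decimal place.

Background correction is a power subtraction:
L_src = 10·log₁₀(10^(75.6/10) − 10^(69.1/10)) = 10·log₁₀(28180000) = 74.5 dB SPL.

74.5 dB SPL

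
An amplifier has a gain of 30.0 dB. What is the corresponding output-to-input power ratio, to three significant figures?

1000

Power ratio = 10^(dB/10).
10^(30.0/10) = 10^(3.000) = 1000.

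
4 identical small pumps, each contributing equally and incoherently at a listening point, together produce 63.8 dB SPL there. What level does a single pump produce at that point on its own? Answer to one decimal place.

4 equal incoherent sources add 10·log₁₀(4) = 6.02 dB over one source.
L_one = 63.8 − 6.02 = 57.8 dB SPL.

57.8 dB SPL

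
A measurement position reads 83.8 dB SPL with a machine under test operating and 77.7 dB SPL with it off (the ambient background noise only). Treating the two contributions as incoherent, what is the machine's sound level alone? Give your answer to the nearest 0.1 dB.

Subtract intensities: L_src = 10·log₁₀(10^(L_total/10) − 10^(L_bg/10)).
L_src = 10·log₁₀(10^(83.8/10) − 10^(77.7/10)) = 10·log₁₀(181000000) = 82.6 dB SPL.

82.6 dB SPL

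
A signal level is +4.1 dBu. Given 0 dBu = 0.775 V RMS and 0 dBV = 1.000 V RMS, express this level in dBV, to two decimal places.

+1.89 dBV

The offset between the scales is 20·log₁₀(0.775/1.000) = −2.214 dB.
So dBV = +4.1 − 2.214 = +1.89 dBV.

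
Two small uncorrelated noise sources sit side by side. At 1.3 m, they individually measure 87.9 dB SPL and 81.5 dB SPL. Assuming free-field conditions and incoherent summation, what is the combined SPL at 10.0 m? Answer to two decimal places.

71.07 dB SPL

Combined at 1.3 m: 10·log₁₀(10^(87.9/10)+10^(81.5/10)) = 88.796 dB SPL.
Then apply −20·log₁₀(10.0/1.3) = -17.721 dB → 71.07 dB SPL.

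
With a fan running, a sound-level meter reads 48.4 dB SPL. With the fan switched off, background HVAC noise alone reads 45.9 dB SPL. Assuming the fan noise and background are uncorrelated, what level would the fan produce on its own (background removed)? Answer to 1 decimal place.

Subtract intensities: L_src = 10·log₁₀(10^(L_total/10) − 10^(L_bg/10)).
L_src = 10·log₁₀(10^(48.4/10) − 10^(45.9/10)) = 10·log₁₀(30280) = 44.8 dB SPL.

44.8 dB SPL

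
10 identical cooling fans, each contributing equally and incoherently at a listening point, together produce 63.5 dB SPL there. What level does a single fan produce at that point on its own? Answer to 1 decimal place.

53.5 dB SPL

10 equal incoherent sources add 10·log₁₀(10) = 10.00 dB over one source.
L_one = 63.5 − 10.00 = 53.5 dB SPL.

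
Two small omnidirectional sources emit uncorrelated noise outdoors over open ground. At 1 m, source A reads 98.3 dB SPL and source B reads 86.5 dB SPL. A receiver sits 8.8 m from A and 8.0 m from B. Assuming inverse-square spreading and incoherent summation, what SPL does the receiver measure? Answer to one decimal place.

At the listener: L_A = 98.3 − 20·log₁₀(8.8) = 79.41 dB; L_B = 86.5 − 20·log₁₀(8.0) = 68.44 dB.
Combined: 10·log₁₀(10^(79.41/10)+10^(68.44/10)) = 79.7 dB SPL.

79.7 dB SPL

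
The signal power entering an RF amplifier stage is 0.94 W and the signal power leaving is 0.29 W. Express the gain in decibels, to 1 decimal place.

Power is a power quantity, so gain = 10·log₁₀(P_out/P_in).
10·log₁₀(0.29/0.94) = 10·log₁₀(0.3085) = -5.1 dB.

-5.1 dB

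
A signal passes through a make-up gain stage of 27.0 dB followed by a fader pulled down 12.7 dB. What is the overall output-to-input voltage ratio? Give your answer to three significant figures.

Net gain = 27.0 + (−12.7) = 14.3 dB.
Voltage ratio = 10^(14.3/20) = 5.19.

5.19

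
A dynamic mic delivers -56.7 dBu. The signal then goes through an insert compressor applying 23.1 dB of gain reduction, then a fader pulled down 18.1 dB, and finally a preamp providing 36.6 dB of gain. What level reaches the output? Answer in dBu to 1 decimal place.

-61.3 dBu

In dB, series stages simply add:
-56.7 − 23.1 − 18.1 + 36.6 = -61.3 dBu.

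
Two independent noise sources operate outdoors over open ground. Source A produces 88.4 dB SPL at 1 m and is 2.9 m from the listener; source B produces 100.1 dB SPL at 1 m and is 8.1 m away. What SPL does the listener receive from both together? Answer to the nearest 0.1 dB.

83.8 dB SPL

At the listener: L_A = 88.4 − 20·log₁₀(2.9) = 79.15 dB; L_B = 100.1 − 20·log₁₀(8.1) = 81.93 dB.
Combined: 10·log₁₀(10^(79.15/10)+10^(81.93/10)) = 83.8 dB SPL.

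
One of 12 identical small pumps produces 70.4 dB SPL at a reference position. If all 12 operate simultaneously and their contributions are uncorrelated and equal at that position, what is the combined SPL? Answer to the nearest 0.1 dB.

12 equal incoherent sources raise the level by 10·log₁₀(12) = 10.79 dB.
L_total = 70.4 + 10.79 = 81.2 dB SPL.

81.2 dB SPL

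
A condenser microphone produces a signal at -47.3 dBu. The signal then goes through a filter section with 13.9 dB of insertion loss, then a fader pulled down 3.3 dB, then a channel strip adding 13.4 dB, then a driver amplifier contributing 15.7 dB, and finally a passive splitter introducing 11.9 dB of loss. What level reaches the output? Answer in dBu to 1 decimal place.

-47.3 dBu

Gain stages sum in dB:
-47.3 − 13.9 − 3.3 + 13.4 + 15.7 − 11.9 = -47.3 dBu.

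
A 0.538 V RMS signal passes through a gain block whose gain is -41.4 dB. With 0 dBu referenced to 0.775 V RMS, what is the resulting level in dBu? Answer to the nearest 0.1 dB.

-44.6 dBu

Input level: 20·log₁₀(0.538/0.775) = -3.17 dBu.
Output: -3.17 − 41.4 = -44.6 dBu.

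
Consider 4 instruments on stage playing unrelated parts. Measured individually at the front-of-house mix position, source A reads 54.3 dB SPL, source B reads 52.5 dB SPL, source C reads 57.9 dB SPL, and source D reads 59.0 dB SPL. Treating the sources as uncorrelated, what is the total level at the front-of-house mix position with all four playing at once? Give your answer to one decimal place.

62.7 dB SPL

Uncorrelated sources add in intensity (power), not in dB.
L_total = 10·log₁₀(10^(54.3/10) + 10^(52.5/10) + 10^(57.9/10) + 10^(59.0/10)) = 10·log₁₀(1858000) = 62.7 dB SPL.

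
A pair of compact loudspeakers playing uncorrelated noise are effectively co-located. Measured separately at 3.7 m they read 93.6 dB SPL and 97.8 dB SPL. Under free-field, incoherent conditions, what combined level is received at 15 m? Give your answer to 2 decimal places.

87.04 dB SPL

Combined at 3.7 m: 10·log₁₀(10^(93.6/10)+10^(97.8/10)) = 99.199 dB SPL.
Then apply −20·log₁₀(15/3.7) = -12.158 dB → 87.04 dB SPL.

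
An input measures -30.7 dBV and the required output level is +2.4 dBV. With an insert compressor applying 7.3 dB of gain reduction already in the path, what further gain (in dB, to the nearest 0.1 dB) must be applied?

The required make-up gain is the shortfall in the dB sum.
G = +2.4 − (-30.7) + 7.3 = 40.4 dB.

40.4 dB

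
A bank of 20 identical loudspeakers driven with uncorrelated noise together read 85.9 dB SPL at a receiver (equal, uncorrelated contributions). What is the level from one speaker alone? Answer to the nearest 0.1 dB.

72.9 dB SPL

20 equal incoherent sources add 10·log₁₀(20) = 13.01 dB over one source.
L_one = 85.9 − 13.01 = 72.9 dB SPL.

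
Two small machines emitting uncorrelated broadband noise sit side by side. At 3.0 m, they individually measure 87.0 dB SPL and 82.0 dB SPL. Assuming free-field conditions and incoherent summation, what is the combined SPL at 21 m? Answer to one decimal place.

Combined at 3.0 m: 10·log₁₀(10^(87.0/10)+10^(82.0/10)) = 88.19 dB SPL.
Then apply −20·log₁₀(21/3.0) = -16.90 dB → 71.3 dB SPL.

71.3 dB SPL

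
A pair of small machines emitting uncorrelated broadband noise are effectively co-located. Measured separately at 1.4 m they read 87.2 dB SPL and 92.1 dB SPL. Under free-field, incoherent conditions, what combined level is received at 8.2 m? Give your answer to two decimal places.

Combined at 1.4 m: 10·log₁₀(10^(87.2/10)+10^(92.1/10)) = 93.318 dB SPL.
Then apply −20·log₁₀(8.2/1.4) = -15.354 dB → 77.96 dB SPL.

77.96 dB SPL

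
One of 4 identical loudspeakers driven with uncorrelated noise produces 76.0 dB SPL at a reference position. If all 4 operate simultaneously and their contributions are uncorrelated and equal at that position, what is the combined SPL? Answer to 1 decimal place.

82.0 dB SPL

4 equal incoherent sources raise the level by 10·log₁₀(4) = 6.02 dB.
L_total = 76.0 + 6.02 = 82.0 dB SPL.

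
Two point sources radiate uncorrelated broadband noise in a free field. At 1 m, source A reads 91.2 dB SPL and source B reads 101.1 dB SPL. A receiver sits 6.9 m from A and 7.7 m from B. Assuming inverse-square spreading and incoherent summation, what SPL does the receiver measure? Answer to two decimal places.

At the listener: L_A = 91.2 − 20·log₁₀(6.9) = 74.423 dB; L_B = 101.1 − 20·log₁₀(7.7) = 83.370 dB.
Combined: 10·log₁₀(10^(74.423/10)+10^(83.370/10)) = 83.89 dB SPL.

83.89 dB SPL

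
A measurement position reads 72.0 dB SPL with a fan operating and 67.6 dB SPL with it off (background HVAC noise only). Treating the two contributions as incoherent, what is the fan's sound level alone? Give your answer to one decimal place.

70.0 dB SPL

Background correction is a power subtraction:
L_src = 10·log₁₀(10^(72.0/10) − 10^(67.6/10)) = 10·log₁₀(10090000) = 70.0 dB SPL.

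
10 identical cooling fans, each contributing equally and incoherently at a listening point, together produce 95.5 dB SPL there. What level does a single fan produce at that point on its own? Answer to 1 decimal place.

85.5 dB SPL

10 equal incoherent sources add 10·log₁₀(10) = 10.00 dB over one source.
L_one = 95.5 − 10.00 = 85.5 dB SPL.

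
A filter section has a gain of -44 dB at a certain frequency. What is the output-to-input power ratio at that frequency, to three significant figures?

0.0000398

Power ratio = 10^(dB/10).
10^(-44/10) = 10^(-4.400) = 0.0000398.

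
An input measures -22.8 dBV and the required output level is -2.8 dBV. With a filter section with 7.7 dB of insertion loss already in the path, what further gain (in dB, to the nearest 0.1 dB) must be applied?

27.7 dB

The required make-up gain is the shortfall in the dB sum.
G = -2.8 − (-22.8) + 7.7 = 27.7 dB.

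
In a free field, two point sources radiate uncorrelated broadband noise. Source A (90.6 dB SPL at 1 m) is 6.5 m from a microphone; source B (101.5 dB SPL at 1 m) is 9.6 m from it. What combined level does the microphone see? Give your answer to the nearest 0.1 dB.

82.6 dB SPL

At the listener: L_A = 90.6 − 20·log₁₀(6.5) = 74.34 dB; L_B = 101.5 − 20·log₁₀(9.6) = 81.85 dB.
Combined: 10·log₁₀(10^(74.34/10)+10^(81.85/10)) = 82.6 dB SPL.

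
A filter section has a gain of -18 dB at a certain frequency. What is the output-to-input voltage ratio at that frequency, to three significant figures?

0.126

Voltage ratio = 10^(dB/20).
10^(-18/20) = 10^(-0.9000) = 0.126.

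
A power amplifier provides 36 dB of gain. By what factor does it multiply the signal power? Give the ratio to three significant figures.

3980

Power ratio = 10^(dB/10).
10^(36/10) = 10^(3.600) = 3980.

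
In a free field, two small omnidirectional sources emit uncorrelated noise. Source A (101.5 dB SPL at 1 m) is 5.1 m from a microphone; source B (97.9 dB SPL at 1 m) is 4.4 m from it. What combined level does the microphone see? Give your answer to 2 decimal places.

89.35 dB SPL

At the listener: L_A = 101.5 − 20·log₁₀(5.1) = 87.349 dB; L_B = 97.9 − 20·log₁₀(4.4) = 85.031 dB.
Combined: 10·log₁₀(10^(87.349/10)+10^(85.031/10)) = 89.35 dB SPL.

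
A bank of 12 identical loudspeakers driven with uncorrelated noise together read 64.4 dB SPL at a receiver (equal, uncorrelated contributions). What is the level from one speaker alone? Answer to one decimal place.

53.6 dB SPL

12 equal incoherent sources add 10·log₁₀(12) = 10.79 dB over one source.
L_one = 64.4 − 10.79 = 53.6 dB SPL.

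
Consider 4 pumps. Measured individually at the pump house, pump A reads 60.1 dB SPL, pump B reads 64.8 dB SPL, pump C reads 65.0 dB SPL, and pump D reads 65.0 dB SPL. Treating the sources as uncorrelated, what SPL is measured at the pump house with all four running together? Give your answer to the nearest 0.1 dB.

70.2 dB SPL

Incoherent sources sum as intensities:
L_total = 10·log₁₀(10^(60.1/10) + 10^(64.8/10) + 10^(65.0/10) + 10^(65.0/10)) = 10·log₁₀(10370000) = 70.2 dB SPL.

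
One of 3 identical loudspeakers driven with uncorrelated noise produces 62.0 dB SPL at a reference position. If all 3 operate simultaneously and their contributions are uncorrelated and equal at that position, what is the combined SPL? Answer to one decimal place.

3 equal incoherent sources raise the level by 10·log₁₀(3) = 4.77 dB.
L_total = 62.0 + 4.77 = 66.8 dB SPL.

66.8 dB SPL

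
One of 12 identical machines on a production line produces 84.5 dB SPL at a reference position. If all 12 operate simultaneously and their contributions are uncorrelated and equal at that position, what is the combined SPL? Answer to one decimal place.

95.3 dB SPL

12 equal incoherent sources raise the level by 10·log₁₀(12) = 10.79 dB.
L_total = 84.5 + 10.79 = 95.3 dB SPL.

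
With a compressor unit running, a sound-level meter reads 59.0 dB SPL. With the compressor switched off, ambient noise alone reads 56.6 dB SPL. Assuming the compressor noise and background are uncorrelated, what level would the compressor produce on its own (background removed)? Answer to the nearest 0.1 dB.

55.3 dB SPL

Remove the background by subtracting linear intensities:
L_src = 10·log₁₀(10^(59.0/10) − 10^(56.6/10)) = 10·log₁₀(337200) = 55.3 dB SPL.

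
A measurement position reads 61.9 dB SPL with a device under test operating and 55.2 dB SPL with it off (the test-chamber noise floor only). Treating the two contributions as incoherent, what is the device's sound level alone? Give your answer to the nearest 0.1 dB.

Background correction is a power subtraction:
L_src = 10·log₁₀(10^(61.9/10) − 10^(55.2/10)) = 10·log₁₀(1218000) = 60.9 dB SPL.

60.9 dB SPL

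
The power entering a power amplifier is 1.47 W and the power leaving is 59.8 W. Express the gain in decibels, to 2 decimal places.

For a power ratio, dB = 10·log₁₀(P₂/P₁).
10·log₁₀(59.8/1.47) = 10·log₁₀(40.68) = 16.09 dB.

16.09 dB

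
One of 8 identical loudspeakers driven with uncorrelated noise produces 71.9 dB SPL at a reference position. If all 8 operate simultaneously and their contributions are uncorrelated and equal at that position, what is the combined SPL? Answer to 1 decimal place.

80.9 dB SPL

8 equal incoherent sources raise the level by 10·log₁₀(8) = 9.03 dB.
L_total = 71.9 + 9.03 = 80.9 dB SPL.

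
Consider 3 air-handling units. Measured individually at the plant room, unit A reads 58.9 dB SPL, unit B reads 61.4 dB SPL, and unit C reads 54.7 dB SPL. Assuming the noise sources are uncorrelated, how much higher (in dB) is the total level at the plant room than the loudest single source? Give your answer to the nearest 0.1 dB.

Add the sources as powers (linear), then convert back to dB:
L_total = 10·log₁₀(10^(58.9/10) + 10^(61.4/10) + 10^(54.7/10)) = 63.89 dB SPL.
Excess over the loudest (61.4 dB): 63.89 − 61.4 = 2.5 dB.

2.5 dB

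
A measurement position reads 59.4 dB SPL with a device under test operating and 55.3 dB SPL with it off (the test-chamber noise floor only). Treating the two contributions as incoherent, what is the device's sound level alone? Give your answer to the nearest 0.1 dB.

Background correction is a power subtraction:
L_src = 10·log₁₀(10^(59.4/10) − 10^(55.3/10)) = 10·log₁₀(532100) = 57.3 dB SPL.

57.3 dB SPL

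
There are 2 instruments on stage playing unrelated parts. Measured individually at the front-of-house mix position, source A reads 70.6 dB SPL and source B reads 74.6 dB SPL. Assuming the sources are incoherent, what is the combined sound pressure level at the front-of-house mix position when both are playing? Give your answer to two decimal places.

76.06 dB SPL

Add the sources as powers (linear), then convert back to dB:
L_total = 10·log₁₀(10^(70.6/10) + 10^(74.6/10)) = 10·log₁₀(40320000) = 76.06 dB SPL.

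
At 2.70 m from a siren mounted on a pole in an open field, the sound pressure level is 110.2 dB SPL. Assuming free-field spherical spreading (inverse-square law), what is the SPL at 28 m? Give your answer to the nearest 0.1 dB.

Inverse-square spreading gives ΔL = −20·log₁₀(d₂/d₁).
ΔL = −20·log₁₀(28/2.70) = -20.32 dB, so L₂ = 110.2 + (-20.32) = 89.9 dB SPL.

89.9 dB SPL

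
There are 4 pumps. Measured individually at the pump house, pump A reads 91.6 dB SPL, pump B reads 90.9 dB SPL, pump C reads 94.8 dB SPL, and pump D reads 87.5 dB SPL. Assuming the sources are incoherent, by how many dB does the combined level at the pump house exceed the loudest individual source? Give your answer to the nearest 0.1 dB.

3.2 dB

Add the sources as powers (linear), then convert back to dB:
L_total = 10·log₁₀(10^(91.6/10) + 10^(90.9/10) + 10^(94.8/10) + 10^(87.5/10)) = 97.96 dB SPL.
Excess over the loudest (94.8 dB): 97.96 − 94.8 = 3.2 dB.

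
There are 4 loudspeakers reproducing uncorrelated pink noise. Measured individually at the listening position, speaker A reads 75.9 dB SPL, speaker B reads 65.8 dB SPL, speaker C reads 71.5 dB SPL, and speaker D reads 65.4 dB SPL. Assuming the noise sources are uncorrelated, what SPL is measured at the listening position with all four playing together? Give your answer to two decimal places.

77.80 dB SPL

Add the sources as powers (linear), then convert back to dB:
L_total = 10·log₁₀(10^(75.9/10) + 10^(65.8/10) + 10^(71.5/10) + 10^(65.4/10)) = 10·log₁₀(60300000) = 77.80 dB SPL.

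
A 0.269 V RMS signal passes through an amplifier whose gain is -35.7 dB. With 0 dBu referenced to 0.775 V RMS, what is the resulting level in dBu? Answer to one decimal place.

-44.9 dBu

Input level: 20·log₁₀(0.269/0.775) = -9.19 dBu.
Output: -9.19 − 35.7 = -44.9 dBu.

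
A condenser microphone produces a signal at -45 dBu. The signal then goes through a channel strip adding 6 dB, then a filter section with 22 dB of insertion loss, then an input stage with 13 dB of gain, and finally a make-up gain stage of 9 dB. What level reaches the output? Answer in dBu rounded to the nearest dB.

In dB, series stages simply add:
-45 + 6 − 22 + 13 + 9 = -39 dBu.

-39 dBu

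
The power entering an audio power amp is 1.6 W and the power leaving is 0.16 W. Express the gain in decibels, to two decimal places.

-10.00 dB

Power ratio → dB uses the 10·log₁₀ form:
10·log₁₀(0.16/1.6) = 10·log₁₀(0.1000) = -10.00 dB.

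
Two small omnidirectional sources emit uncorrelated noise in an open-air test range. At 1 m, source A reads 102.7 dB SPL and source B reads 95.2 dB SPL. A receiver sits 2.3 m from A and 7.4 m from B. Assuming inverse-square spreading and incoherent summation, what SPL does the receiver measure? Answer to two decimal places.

At the listener: L_A = 102.7 − 20·log₁₀(2.3) = 95.465 dB; L_B = 95.2 − 20·log₁₀(7.4) = 77.815 dB.
Combined: 10·log₁₀(10^(95.465/10)+10^(77.815/10)) = 95.54 dB SPL.

95.54 dB SPL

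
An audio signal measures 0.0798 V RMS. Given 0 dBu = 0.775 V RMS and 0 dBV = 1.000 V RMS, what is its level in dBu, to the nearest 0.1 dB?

-19.7 dBu

dBu = 20·log₁₀(V / 0.775 V).
20·log₁₀(0.0798/0.775) = -19.7 dBu.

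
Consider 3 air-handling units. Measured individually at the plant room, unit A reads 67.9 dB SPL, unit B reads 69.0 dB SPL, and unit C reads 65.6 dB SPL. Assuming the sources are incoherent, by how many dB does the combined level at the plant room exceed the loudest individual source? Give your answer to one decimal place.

3.5 dB

Uncorrelated sources add in intensity (power), not in dB.
L_total = 10·log₁₀(10^(67.9/10) + 10^(69.0/10) + 10^(65.6/10)) = 72.49 dB SPL.
Excess over the loudest (69.0 dB): 72.49 − 69.0 = 3.5 dB.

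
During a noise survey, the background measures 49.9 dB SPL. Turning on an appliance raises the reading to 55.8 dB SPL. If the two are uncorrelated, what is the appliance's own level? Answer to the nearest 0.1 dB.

Background correction is a power subtraction:
L_src = 10·log₁₀(10^(55.8/10) − 10^(49.9/10)) = 10·log₁₀(282500) = 54.5 dB SPL.

54.5 dB SPL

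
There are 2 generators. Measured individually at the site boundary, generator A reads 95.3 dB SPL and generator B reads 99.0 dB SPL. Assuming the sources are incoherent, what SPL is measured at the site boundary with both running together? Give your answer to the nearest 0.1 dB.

100.5 dB SPL

Incoherent sources sum as intensities:
L_total = 10·log₁₀(10^(95.3/10) + 10^(99.0/10)) = 10·log₁₀(11332000000) = 100.5 dB SPL.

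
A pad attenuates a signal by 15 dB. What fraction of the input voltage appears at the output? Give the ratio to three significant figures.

0.178

Voltage ratio = 10^(dB/20).
10^(-15/20) = 10^(-0.7500) = 0.178.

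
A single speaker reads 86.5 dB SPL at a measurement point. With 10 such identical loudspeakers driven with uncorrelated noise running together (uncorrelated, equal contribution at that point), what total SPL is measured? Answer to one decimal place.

96.5 dB SPL

10 equal incoherent sources raise the level by 10·log₁₀(10) = 10.00 dB.
L_total = 86.5 + 10.00 = 96.5 dB SPL.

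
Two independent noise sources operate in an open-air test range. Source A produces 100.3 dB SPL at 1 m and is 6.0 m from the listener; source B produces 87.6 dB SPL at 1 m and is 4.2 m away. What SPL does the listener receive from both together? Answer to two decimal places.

At the listener: L_A = 100.3 − 20·log₁₀(6.0) = 84.737 dB; L_B = 87.6 − 20·log₁₀(4.2) = 75.135 dB.
Combined: 10·log₁₀(10^(84.737/10)+10^(75.135/10)) = 85.19 dB SPL.

85.19 dB SPL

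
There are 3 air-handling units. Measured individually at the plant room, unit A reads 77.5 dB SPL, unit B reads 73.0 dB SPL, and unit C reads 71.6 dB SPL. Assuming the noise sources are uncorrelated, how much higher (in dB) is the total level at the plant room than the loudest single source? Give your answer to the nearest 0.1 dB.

2.1 dB

Incoherent sources sum as intensities:
L_total = 10·log₁₀(10^(77.5/10) + 10^(73.0/10) + 10^(71.6/10)) = 79.57 dB SPL.
Excess over the loudest (77.5 dB): 79.57 − 77.5 = 2.1 dB.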